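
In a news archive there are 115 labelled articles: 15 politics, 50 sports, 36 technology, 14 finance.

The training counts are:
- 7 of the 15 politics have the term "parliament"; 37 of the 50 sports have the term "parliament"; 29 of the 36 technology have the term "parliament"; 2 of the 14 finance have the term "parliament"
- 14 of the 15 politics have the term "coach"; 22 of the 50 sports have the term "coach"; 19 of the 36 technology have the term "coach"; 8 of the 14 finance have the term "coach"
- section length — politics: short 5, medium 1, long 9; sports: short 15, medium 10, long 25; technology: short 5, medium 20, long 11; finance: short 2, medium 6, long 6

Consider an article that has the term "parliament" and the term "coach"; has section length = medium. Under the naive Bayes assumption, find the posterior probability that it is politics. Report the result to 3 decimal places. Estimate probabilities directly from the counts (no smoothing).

0.034

politics: (15/115) × (7/15) × (14/15) × (1/15) ≈ 0.00378744
sports: (50/115) × (37/50) × (22/50) × (10/50) ≈ 0.028313
technology: (36/115) × (29/36) × (19/36) × (20/36) ≈ 0.0739399
finance: (14/115) × (2/14) × (8/14) × (6/14) ≈ 0.00425909
P(politics | x) = 0.00378744 / 0.11029943 ≈ 0.034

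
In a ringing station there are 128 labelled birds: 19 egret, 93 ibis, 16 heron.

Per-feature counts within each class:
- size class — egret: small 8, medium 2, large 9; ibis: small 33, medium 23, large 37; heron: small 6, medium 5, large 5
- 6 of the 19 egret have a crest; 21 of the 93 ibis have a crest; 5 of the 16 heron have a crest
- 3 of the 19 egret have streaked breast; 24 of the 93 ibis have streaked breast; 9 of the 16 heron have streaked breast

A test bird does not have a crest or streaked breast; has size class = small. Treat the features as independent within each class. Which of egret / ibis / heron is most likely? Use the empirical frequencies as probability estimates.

egret: (19/128) × (8/19) × (13/19) × (16/19) ≈ 0.0360111
ibis: (93/128) × (33/93) × (72/93) × (69/93) ≈ 0.148088
heron: (16/128) × (6/16) × (11/16) × (7/16) = 0.01409912109375
Highest score → ibis.

ibis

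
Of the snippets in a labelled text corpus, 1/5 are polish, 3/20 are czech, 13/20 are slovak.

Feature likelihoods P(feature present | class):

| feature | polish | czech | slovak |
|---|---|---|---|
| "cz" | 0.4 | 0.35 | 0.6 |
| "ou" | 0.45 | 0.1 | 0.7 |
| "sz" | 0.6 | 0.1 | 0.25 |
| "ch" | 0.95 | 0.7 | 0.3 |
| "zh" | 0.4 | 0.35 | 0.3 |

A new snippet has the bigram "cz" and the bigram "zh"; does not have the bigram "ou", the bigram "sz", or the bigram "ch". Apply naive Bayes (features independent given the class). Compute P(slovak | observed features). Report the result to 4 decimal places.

polish: 0.2 × 0.4 × (1−0.45) × (1−0.6) × (1−0.95) × 0.4 = 0.000352
czech: 0.15 × 0.35 × (1−0.1) × (1−0.1) × (1−0.7) × 0.35 = 0.004465125
slovak: 0.65 × 0.6 × (1−0.7) × (1−0.25) × (1−0.3) × 0.3 = 0.0184275
P(slovak | x) = 0.0184275 / 0.023244625 ≈ 0.7928

0.7928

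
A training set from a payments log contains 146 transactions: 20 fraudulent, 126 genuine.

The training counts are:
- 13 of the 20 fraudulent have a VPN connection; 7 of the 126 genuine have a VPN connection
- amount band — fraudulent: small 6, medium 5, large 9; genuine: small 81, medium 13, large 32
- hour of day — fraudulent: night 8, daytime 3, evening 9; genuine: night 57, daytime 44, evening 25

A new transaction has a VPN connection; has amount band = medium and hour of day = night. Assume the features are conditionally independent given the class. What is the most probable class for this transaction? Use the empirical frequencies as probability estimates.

fraudulent

fraudulent: (20/146) × (13/20) × (5/20) × (8/20) ≈ 0.00890411
genuine: (126/146) × (7/126) × (13/126) × (57/126) ≈ 0.00223781
Highest score → fraudulent.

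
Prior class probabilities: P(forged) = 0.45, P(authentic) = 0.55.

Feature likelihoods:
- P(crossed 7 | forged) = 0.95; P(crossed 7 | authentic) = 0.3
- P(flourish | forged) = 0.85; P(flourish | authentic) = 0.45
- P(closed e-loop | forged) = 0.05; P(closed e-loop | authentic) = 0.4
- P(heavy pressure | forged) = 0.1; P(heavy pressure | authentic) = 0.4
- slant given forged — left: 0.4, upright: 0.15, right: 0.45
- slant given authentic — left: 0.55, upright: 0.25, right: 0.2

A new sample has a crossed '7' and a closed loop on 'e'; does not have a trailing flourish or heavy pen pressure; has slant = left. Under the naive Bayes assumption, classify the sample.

authentic

forged: 0.45 × 0.95 × (1−0.85) × 0.05 × (1−0.1) × 0.4 = 0.00115425
authentic: 0.55 × 0.3 × (1−0.45) × 0.4 × (1−0.4) × 0.55 = 0.011979
Highest score → authentic.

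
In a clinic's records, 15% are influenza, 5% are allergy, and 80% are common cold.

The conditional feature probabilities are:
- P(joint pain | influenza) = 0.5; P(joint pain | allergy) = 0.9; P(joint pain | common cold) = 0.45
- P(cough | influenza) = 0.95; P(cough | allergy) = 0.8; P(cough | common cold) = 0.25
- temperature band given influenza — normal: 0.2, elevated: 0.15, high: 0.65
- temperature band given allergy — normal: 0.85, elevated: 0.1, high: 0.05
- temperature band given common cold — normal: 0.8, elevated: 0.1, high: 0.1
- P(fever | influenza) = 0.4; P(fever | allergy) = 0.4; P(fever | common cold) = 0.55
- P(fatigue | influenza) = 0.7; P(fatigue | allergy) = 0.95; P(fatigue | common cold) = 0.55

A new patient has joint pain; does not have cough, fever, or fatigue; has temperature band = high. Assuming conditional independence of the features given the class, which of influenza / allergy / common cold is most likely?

common cold

influenza: 0.15 × 0.5 × (1−0.95) × 0.65 × (1−0.4) × (1−0.7) = 0.00043875
allergy: 0.05 × 0.9 × (1−0.8) × 0.05 × (1−0.4) × (1−0.95) = 0.0000135
common cold: 0.8 × 0.45 × (1−0.25) × 0.1 × (1−0.55) × (1−0.55) = 0.0054675
Highest score → common cold.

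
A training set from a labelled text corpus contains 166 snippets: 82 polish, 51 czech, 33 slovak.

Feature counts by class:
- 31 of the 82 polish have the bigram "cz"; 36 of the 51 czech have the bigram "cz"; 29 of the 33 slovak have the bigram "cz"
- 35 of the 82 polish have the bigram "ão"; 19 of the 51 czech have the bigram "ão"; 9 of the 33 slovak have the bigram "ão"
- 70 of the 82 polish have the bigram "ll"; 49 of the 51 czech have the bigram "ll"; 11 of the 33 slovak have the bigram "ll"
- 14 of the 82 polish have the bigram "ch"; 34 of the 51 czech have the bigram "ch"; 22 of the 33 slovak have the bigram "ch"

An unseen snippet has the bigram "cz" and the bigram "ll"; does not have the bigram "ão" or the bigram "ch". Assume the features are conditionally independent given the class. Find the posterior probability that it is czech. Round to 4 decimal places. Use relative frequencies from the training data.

0.3265

polish: (82/166) × (31/82) × (47/82) × (70/82) × (68/82) ≈ 0.0757734
czech: (51/166) × (36/51) × (32/51) × (49/51) × (17/51) ≈ 0.0435792
slovak: (33/166) × (29/33) × (24/33) × (11/33) × (11/33) ≈ 0.0141171
P(czech | x) = 0.0435792 / 0.1334697 ≈ 0.3265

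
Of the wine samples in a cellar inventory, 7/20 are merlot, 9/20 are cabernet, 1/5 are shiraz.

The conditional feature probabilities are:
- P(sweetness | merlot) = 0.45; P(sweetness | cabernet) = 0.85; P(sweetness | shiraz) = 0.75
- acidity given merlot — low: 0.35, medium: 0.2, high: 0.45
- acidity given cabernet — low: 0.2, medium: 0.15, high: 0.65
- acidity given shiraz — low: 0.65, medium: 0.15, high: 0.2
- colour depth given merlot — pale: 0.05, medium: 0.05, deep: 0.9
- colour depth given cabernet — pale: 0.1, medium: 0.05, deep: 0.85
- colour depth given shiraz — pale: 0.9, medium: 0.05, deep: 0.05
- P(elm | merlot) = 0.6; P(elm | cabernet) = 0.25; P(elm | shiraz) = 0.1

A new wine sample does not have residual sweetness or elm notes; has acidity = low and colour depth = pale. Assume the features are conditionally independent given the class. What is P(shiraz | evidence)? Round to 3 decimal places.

merlot: 0.35 × (1−0.45) × 0.35 × 0.05 × (1−0.6) = 0.0013475
cabernet: 0.45 × (1−0.85) × 0.2 × 0.1 × (1−0.25) = 0.0010125
shiraz: 0.2 × (1−0.75) × 0.65 × 0.9 × (1−0.1) = 0.026325
P(shiraz | x) = 0.026325 / 0.028685 ≈ 0.918

0.918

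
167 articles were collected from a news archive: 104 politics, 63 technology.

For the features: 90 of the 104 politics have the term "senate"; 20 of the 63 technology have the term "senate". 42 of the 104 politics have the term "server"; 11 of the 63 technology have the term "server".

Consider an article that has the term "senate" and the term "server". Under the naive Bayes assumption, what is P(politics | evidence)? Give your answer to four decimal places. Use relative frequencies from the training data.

0.9123

politics: (104/167) × (90/104) × (42/104) ≈ 0.217642
technology: (63/167) × (20/63) × (11/63) ≈ 0.0209106
P(politics | x) = 0.217642 / 0.2385526 ≈ 0.9123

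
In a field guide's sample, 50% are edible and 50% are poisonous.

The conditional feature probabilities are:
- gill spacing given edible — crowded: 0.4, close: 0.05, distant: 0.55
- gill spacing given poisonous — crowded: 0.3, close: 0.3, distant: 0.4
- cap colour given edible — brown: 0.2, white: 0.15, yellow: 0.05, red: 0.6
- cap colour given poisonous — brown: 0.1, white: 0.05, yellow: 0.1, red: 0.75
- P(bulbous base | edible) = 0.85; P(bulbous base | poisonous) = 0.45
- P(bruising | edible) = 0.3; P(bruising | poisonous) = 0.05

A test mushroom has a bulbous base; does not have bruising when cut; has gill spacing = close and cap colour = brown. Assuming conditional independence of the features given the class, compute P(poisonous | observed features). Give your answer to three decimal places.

edible: 0.5 × 0.05 × 0.2 × 0.85 × (1−0.3) = 0.002975
poisonous: 0.5 × 0.3 × 0.1 × 0.45 × (1−0.05) = 0.0064125
P(poisonous | x) = 0.0064125 / 0.0093875 ≈ 0.683

0.683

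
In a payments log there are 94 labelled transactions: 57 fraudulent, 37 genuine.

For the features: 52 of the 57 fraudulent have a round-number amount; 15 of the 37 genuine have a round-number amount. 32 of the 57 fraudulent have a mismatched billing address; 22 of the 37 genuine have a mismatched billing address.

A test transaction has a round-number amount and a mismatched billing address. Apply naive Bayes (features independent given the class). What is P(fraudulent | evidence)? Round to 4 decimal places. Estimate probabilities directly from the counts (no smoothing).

fraudulent: (57/94) × (52/57) × (32/57) ≈ 0.310564
genuine: (37/94) × (15/37) × (22/37) ≈ 0.0948821
P(fraudulent | x) = 0.310564 / 0.4054461 ≈ 0.7660

0.7660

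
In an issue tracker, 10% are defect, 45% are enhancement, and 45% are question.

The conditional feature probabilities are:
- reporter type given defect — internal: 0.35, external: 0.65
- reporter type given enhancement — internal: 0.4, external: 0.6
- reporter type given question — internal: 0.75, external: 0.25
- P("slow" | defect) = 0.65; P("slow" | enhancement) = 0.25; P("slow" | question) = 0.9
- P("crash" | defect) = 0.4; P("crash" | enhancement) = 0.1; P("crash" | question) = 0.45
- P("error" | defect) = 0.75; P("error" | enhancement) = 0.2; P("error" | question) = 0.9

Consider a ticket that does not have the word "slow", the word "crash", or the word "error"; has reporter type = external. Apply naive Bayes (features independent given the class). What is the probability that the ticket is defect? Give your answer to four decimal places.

0.0228

defect: 0.1 × 0.65 × (1−0.65) × (1−0.4) × (1−0.75) = 0.0034125
enhancement: 0.45 × 0.6 × (1−0.25) × (1−0.1) × (1−0.2) = 0.1458
question: 0.45 × 0.25 × (1−0.9) × (1−0.45) × (1−0.9) = 0.00061875
P(defect | x) = 0.0034125 / 0.14983125 ≈ 0.0228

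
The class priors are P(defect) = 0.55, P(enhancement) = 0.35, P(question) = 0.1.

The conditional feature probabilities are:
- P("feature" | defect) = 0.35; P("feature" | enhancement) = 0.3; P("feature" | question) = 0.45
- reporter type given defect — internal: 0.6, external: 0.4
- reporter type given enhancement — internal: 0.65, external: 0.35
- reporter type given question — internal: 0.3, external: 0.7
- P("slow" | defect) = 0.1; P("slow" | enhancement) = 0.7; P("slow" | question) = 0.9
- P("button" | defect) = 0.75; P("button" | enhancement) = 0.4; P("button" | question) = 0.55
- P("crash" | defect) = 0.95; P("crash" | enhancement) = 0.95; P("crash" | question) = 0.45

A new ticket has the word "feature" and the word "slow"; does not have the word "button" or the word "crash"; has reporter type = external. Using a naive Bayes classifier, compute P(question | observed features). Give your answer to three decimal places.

defect: 0.55 × 0.35 × 0.4 × 0.1 × (1−0.75) × (1−0.95) = 0.00009625
enhancement: 0.35 × 0.3 × 0.35 × 0.7 × (1−0.4) × (1−0.95) = 0.00077175
question: 0.1 × 0.45 × 0.7 × 0.9 × (1−0.55) × (1−0.45) = 0.007016625
P(question | x) = 0.007016625 / 0.007884625 ≈ 0.890

0.890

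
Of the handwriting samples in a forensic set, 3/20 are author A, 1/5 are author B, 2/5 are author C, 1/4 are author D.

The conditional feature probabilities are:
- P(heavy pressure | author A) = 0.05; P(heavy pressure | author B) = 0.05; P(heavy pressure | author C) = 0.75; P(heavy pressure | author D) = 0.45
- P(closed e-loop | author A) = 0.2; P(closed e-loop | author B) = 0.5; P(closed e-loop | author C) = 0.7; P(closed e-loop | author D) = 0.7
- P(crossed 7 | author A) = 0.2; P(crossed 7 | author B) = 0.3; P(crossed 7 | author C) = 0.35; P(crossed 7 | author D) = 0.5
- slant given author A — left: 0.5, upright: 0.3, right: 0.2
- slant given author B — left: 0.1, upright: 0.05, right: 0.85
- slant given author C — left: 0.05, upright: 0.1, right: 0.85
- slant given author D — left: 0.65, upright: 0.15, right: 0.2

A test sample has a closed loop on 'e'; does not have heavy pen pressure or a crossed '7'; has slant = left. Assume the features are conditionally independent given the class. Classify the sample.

author D

author A: 0.15 × (1−0.05) × 0.2 × (1−0.2) × 0.5 = 0.0114
author B: 0.2 × (1−0.05) × 0.5 × (1−0.3) × 0.1 = 0.00665
author C: 0.4 × (1−0.75) × 0.7 × (1−0.35) × 0.05 = 0.002275
author D: 0.25 × (1−0.45) × 0.7 × (1−0.5) × 0.65 = 0.03128125
Highest score → author D.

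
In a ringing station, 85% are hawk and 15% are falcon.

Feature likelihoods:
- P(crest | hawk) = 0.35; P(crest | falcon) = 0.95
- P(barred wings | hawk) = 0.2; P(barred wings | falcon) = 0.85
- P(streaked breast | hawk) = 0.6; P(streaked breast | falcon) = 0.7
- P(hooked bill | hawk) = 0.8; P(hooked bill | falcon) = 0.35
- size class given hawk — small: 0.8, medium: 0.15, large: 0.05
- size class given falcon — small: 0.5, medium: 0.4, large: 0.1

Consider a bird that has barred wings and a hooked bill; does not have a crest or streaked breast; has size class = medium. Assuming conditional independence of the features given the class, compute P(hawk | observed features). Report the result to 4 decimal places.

hawk: 0.85 × (1−0.35) × 0.2 × (1−0.6) × 0.8 × 0.15 = 0.005304
falcon: 0.15 × (1−0.95) × 0.85 × (1−0.7) × 0.35 × 0.4 = 0.00026775
P(hawk | x) = 0.005304 / 0.00557175 ≈ 0.9519

0.9519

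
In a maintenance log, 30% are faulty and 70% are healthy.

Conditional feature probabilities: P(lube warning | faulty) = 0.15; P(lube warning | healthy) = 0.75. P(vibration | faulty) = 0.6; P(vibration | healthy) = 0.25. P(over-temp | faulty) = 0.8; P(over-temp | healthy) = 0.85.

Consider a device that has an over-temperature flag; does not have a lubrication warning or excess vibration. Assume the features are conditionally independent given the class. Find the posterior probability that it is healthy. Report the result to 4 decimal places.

0.5776

faulty: 0.3 × (1−0.15) × (1−0.6) × 0.8 = 0.0816
healthy: 0.7 × (1−0.75) × (1−0.25) × 0.85 = 0.1115625
P(healthy | x) = 0.1115625 / 0.1931625 ≈ 0.5776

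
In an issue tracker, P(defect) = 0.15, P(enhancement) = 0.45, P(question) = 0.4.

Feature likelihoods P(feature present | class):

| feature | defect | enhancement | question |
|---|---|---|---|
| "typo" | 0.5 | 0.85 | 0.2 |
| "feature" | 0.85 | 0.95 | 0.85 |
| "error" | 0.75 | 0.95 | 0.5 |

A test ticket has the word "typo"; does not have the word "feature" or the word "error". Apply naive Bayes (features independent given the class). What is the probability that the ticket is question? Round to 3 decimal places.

defect: 0.15 × 0.5 × (1−0.85) × (1−0.75) = 0.0028125
enhancement: 0.45 × 0.85 × (1−0.95) × (1−0.95) = 0.00095625
question: 0.4 × 0.2 × (1−0.85) × (1−0.5) = 0.006
P(question | x) = 0.006 / 0.00976875 ≈ 0.614

0.614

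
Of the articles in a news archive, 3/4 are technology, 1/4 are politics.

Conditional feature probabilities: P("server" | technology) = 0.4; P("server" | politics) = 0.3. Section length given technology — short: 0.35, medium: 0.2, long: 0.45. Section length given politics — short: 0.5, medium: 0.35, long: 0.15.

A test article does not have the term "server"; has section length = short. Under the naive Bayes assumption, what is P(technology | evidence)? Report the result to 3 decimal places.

technology: 0.75 × (1−0.4) × 0.35 = 0.1575
politics: 0.25 × (1−0.3) × 0.5 = 0.0875
P(technology | x) = 0.1575 / 0.245 ≈ 0.643

0.643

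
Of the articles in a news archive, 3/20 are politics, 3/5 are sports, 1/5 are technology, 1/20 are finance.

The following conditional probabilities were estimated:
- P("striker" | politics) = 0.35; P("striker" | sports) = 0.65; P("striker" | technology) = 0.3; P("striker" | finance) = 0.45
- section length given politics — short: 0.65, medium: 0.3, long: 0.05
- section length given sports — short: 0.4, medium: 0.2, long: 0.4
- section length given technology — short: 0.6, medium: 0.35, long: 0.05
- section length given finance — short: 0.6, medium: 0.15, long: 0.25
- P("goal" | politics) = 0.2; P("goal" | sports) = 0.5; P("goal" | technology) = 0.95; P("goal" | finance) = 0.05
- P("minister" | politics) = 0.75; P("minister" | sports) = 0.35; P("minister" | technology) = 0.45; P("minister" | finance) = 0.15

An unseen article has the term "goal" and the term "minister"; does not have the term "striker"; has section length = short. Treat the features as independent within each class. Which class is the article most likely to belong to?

politics: 0.15 × (1−0.35) × 0.65 × 0.2 × 0.75 = 0.00950625
sports: 0.6 × (1−0.65) × 0.4 × 0.5 × 0.35 = 0.0147
technology: 0.2 × (1−0.3) × 0.6 × 0.95 × 0.45 = 0.03591
finance: 0.05 × (1−0.45) × 0.6 × 0.05 × 0.15 = 0.00012375
Highest score → technology.

technology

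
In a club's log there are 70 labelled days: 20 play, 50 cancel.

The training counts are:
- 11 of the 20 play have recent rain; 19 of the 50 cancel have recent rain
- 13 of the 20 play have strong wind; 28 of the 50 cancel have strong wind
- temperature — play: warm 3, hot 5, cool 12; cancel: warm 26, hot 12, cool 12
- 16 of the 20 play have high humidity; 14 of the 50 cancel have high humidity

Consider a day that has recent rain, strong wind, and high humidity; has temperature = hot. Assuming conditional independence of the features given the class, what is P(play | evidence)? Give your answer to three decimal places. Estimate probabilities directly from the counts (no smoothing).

play: (20/70) × (11/20) × (13/20) × (5/20) × (16/20) ≈ 0.0204286
cancel: (50/70) × (19/50) × (28/50) × (12/50) × (14/50) = 0.0102144
P(play | x) = 0.0204286 / 0.030643 ≈ 0.667

0.667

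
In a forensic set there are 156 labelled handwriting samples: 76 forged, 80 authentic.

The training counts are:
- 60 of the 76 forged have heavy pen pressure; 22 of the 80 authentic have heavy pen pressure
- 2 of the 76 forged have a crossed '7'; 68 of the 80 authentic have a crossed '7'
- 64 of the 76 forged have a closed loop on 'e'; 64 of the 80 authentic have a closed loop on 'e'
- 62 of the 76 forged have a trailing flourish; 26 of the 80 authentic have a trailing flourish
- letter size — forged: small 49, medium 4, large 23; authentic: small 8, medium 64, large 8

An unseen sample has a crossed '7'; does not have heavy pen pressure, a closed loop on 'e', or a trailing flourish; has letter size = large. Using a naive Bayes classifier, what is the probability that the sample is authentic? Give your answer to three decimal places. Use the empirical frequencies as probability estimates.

0.994

forged: (76/156) × (16/76) × (2/76) × (12/76) × (14/76) × (23/76) ≈ 0.0000237579
authentic: (80/156) × (58/80) × (68/80) × (16/80) × (54/80) × (8/80) ≈ 0.00426635
P(authentic | x) = 0.00426635 / 0.0042901079 ≈ 0.994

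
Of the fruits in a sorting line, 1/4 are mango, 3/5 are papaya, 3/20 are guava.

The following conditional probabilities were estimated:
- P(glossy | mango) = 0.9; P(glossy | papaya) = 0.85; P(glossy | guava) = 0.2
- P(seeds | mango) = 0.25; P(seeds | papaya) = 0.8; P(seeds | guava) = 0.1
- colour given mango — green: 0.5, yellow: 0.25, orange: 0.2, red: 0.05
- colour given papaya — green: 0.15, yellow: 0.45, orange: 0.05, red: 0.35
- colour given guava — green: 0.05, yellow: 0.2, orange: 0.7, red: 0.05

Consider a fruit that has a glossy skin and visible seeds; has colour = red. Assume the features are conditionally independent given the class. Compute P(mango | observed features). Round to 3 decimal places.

mango: 0.25 × 0.9 × 0.25 × 0.05 = 0.0028125
papaya: 0.6 × 0.85 × 0.8 × 0.35 = 0.1428
guava: 0.15 × 0.2 × 0.1 × 0.05 = 0.00015
P(mango | x) = 0.0028125 / 0.1457625 ≈ 0.019

0.019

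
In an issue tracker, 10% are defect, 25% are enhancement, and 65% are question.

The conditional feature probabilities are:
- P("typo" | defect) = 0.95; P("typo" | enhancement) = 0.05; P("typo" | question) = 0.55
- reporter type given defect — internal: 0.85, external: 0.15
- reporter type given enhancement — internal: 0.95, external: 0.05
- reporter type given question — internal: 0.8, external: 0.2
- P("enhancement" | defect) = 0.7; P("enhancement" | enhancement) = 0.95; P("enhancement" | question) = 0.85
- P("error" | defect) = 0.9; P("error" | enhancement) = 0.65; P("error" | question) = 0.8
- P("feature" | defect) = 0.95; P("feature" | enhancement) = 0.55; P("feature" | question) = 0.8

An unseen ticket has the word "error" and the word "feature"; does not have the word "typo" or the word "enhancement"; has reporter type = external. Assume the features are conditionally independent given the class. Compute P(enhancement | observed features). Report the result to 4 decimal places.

defect: 0.1 × (1−0.95) × 0.15 × (1−0.7) × 0.9 × 0.95 = 0.000192375
enhancement: 0.25 × (1−0.05) × 0.05 × (1−0.95) × 0.65 × 0.55 = 0.000212265625
question: 0.65 × (1−0.55) × 0.2 × (1−0.85) × 0.8 × 0.8 = 0.005616
P(enhancement | x) = 0.000212265625 / 0.006020640625 ≈ 0.0353

0.0353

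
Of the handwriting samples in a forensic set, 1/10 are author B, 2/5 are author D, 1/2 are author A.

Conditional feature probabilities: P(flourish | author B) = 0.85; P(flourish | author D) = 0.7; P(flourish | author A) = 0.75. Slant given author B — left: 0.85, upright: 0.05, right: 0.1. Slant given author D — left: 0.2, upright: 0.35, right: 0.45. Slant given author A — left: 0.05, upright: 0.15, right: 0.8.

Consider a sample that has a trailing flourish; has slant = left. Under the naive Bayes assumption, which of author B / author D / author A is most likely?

author B

author B: 0.1 × 0.85 × 0.85 = 0.07225
author D: 0.4 × 0.7 × 0.2 = 0.056
author A: 0.5 × 0.75 × 0.05 = 0.01875
Highest score → author B.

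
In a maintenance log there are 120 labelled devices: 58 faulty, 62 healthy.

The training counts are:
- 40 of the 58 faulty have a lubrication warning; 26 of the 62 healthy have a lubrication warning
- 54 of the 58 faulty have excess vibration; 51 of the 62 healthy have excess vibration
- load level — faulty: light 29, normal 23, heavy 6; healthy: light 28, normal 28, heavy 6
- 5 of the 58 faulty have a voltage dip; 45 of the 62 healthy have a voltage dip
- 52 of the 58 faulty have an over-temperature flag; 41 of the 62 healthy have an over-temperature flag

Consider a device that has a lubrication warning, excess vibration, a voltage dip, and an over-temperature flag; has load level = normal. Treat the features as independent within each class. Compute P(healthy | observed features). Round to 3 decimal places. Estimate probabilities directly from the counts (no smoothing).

faulty: (58/120) × (40/58) × (54/58) × (23/58) × (5/58) × (52/58) ≈ 0.00951178
healthy: (62/120) × (26/62) × (51/62) × (28/62) × (45/62) × (41/62) ≈ 0.0386322
P(healthy | x) = 0.0386322 / 0.04814398 ≈ 0.802

0.802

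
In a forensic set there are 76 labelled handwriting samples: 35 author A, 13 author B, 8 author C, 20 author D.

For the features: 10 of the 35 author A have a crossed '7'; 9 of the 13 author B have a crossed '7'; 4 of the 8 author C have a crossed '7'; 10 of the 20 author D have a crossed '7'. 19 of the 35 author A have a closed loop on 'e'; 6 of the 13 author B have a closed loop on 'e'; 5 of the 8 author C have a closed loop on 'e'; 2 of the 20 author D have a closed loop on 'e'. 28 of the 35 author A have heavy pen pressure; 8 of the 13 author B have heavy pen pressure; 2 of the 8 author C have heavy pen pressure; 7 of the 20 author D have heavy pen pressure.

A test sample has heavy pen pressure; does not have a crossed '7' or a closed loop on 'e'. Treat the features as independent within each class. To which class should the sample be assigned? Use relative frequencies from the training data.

author A: (35/76) × (25/35) × (16/35) × (28/35) ≈ 0.120301
author B: (13/76) × (4/13) × (7/13) × (8/13) ≈ 0.01744
author C: (8/76) × (4/8) × (3/8) × (2/8) ≈ 0.00493421
author D: (20/76) × (10/20) × (18/20) × (7/20) ≈ 0.0414474
Highest score → author A.

author A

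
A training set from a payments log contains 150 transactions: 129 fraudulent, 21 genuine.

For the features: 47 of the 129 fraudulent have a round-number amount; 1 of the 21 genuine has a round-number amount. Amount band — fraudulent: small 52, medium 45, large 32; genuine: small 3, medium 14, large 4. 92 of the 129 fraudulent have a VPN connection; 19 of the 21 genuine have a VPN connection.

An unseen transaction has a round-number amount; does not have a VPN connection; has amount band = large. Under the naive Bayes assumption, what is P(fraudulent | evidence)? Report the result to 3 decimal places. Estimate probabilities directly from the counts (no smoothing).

fraudulent: (129/150) × (47/129) × (32/129) × (37/129) ≈ 0.0222935
genuine: (21/150) × (1/21) × (4/21) × (2/21) ≈ 0.000120937
P(fraudulent | x) = 0.0222935 / 0.022414437 ≈ 0.995

0.995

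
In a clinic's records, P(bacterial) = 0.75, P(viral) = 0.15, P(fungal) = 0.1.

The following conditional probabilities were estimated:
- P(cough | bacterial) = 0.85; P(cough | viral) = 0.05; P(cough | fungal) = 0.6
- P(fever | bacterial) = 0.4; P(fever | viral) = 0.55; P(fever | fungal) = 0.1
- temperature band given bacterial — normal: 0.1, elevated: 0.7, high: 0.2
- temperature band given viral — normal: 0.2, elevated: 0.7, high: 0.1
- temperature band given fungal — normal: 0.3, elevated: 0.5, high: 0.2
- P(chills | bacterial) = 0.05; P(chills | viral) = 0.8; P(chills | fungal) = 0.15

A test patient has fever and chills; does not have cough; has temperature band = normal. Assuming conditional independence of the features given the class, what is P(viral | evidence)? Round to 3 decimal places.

0.969

bacterial: 0.75 × (1−0.85) × 0.4 × 0.1 × 0.05 = 0.000225
viral: 0.15 × (1−0.05) × 0.55 × 0.2 × 0.8 = 0.01254
fungal: 0.1 × (1−0.6) × 0.1 × 0.3 × 0.15 = 0.00018
P(viral | x) = 0.01254 / 0.012945 ≈ 0.969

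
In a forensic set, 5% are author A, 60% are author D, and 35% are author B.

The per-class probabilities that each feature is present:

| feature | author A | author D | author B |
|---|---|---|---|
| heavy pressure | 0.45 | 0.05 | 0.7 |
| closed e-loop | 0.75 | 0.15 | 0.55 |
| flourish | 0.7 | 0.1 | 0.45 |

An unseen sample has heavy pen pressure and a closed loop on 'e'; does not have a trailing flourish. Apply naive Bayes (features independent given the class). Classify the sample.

author A: 0.05 × 0.45 × 0.75 × (1−0.7) = 0.0050625
author D: 0.6 × 0.05 × 0.15 × (1−0.1) = 0.00405
author B: 0.35 × 0.7 × 0.55 × (1−0.45) = 0.0741125
Highest score → author B.

author B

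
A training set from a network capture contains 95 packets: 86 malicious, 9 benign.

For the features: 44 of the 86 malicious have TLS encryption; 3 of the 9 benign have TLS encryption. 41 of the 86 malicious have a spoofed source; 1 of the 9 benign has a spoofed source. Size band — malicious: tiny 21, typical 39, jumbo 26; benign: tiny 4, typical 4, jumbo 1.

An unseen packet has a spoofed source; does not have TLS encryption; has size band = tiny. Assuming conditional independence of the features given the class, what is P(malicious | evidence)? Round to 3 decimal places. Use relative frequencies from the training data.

malicious: (86/95) × (42/86) × (41/86) × (21/86) ≈ 0.0514674
benign: (9/95) × (6/9) × (1/9) × (4/9) ≈ 0.00311891
P(malicious | x) = 0.0514674 / 0.05458631 ≈ 0.943

0.943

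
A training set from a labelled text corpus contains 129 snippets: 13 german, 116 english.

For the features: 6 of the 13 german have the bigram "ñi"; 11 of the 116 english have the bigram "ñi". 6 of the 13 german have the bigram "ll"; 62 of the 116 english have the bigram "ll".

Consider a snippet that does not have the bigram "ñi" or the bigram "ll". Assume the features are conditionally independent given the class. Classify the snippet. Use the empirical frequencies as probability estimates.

english

german: (13/129) × (7/13) × (7/13) ≈ 0.0292188
english: (116/129) × (105/116) × (54/116) ≈ 0.378909
Highest score → english.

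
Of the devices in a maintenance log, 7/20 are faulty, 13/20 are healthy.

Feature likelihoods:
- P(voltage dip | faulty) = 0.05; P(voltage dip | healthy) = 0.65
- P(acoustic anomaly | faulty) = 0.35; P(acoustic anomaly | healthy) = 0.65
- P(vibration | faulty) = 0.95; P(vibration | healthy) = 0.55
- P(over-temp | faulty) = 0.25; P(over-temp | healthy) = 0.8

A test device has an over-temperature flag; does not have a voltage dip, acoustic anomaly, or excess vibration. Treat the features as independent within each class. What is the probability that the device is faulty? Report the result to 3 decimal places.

faulty: 0.35 × (1−0.05) × (1−0.35) × (1−0.95) × 0.25 = 0.0027015625
healthy: 0.65 × (1−0.65) × (1−0.65) × (1−0.55) × 0.8 = 0.028665
P(faulty | x) = 0.0027015625 / 0.0313665625 ≈ 0.086

0.086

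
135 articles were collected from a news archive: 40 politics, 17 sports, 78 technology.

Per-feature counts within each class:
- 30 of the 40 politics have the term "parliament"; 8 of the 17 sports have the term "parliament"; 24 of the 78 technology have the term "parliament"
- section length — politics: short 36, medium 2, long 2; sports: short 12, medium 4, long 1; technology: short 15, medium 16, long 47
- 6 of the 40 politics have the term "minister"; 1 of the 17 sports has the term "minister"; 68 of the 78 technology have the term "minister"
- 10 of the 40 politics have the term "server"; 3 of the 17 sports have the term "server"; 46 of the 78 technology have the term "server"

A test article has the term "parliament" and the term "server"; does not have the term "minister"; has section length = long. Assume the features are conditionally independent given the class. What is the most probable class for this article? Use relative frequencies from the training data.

technology

politics: (40/135) × (30/40) × (2/40) × (34/40) × (10/40) ≈ 0.00236111
sports: (17/135) × (8/17) × (1/17) × (16/17) × (3/17) ≈ 0.000578963
technology: (78/135) × (24/78) × (47/78) × (10/78) × (46/78) ≈ 0.00809933
Highest score → technology.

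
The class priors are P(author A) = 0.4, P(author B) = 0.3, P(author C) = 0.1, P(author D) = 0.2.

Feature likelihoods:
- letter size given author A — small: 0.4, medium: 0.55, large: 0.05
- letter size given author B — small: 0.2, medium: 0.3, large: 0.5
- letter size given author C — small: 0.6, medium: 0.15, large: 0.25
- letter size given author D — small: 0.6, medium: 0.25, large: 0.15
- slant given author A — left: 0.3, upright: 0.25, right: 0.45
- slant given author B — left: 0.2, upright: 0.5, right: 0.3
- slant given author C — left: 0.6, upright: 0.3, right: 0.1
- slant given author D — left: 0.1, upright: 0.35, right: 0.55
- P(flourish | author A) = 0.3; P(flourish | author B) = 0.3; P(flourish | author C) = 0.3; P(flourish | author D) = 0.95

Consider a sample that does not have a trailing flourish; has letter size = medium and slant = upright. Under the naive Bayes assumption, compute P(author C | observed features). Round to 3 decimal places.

author A: 0.4 × 0.55 × 0.25 × (1−0.3) = 0.0385
author B: 0.3 × 0.3 × 0.5 × (1−0.3) = 0.0315
author C: 0.1 × 0.15 × 0.3 × (1−0.3) = 0.00315
author D: 0.2 × 0.25 × 0.35 × (1−0.95) = 0.000875
P(author C | x) = 0.00315 / 0.074025 ≈ 0.043

0.043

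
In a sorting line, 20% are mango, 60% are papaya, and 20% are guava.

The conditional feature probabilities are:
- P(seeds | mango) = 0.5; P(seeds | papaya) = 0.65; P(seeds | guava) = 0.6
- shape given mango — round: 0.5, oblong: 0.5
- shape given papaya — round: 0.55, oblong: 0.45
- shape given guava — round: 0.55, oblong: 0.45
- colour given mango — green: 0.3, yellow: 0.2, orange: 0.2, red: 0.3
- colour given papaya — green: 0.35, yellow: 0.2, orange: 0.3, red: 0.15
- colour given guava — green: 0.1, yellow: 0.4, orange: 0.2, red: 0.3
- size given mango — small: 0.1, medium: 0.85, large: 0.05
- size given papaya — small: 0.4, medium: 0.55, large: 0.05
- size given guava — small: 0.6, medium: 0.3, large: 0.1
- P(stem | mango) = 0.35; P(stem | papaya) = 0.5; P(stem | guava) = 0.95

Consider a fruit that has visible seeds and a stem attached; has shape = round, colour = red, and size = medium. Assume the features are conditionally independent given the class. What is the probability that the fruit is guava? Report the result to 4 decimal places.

0.2977

mango: 0.2 × 0.5 × 0.5 × 0.3 × 0.85 × 0.35 = 0.0044625
papaya: 0.6 × 0.65 × 0.55 × 0.15 × 0.55 × 0.5 = 0.008848125
guava: 0.2 × 0.6 × 0.55 × 0.3 × 0.3 × 0.95 = 0.005643
P(guava | x) = 0.005643 / 0.018953625 ≈ 0.2977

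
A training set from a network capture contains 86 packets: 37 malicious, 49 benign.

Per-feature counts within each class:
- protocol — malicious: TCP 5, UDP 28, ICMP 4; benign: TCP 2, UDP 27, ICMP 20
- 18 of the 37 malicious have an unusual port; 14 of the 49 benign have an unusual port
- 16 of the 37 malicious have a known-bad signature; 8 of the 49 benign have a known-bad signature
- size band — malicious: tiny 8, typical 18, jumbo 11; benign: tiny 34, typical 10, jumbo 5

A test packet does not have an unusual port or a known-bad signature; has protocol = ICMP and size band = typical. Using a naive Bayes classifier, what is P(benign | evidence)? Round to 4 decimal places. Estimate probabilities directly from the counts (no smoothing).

0.8114

malicious: (37/86) × (4/37) × (19/37) × (21/37) × (18/37) ≈ 0.0065948
benign: (49/86) × (20/49) × (35/49) × (41/49) × (10/49) ≈ 0.0283658
P(benign | x) = 0.0283658 / 0.0349606 ≈ 0.8114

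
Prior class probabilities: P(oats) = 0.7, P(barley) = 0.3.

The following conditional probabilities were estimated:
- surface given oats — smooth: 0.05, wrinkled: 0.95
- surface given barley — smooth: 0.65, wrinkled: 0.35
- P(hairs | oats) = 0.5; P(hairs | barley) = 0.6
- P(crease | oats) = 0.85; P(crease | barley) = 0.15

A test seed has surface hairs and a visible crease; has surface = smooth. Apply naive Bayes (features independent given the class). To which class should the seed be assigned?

oats: 0.7 × 0.05 × 0.5 × 0.85 = 0.014875
barley: 0.3 × 0.65 × 0.6 × 0.15 = 0.01755
Highest score → barley.

barley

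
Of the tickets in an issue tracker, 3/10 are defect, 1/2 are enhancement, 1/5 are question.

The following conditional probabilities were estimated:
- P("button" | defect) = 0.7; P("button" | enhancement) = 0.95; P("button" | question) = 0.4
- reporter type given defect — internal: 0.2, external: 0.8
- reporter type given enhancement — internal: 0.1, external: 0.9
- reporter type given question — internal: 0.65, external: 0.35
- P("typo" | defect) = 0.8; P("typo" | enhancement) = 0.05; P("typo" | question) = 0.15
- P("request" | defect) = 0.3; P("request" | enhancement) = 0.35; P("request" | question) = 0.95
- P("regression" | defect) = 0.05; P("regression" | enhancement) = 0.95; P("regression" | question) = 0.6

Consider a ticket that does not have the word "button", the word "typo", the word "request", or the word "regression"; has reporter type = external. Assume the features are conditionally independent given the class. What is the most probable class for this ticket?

defect: 0.3 × (1−0.7) × 0.8 × (1−0.8) × (1−0.3) × (1−0.05) = 0.009576
enhancement: 0.5 × (1−0.95) × 0.9 × (1−0.05) × (1−0.35) × (1−0.95) = 0.0006946875
question: 0.2 × (1−0.4) × 0.35 × (1−0.15) × (1−0.95) × (1−0.6) = 0.000714
Highest score → defect.

defect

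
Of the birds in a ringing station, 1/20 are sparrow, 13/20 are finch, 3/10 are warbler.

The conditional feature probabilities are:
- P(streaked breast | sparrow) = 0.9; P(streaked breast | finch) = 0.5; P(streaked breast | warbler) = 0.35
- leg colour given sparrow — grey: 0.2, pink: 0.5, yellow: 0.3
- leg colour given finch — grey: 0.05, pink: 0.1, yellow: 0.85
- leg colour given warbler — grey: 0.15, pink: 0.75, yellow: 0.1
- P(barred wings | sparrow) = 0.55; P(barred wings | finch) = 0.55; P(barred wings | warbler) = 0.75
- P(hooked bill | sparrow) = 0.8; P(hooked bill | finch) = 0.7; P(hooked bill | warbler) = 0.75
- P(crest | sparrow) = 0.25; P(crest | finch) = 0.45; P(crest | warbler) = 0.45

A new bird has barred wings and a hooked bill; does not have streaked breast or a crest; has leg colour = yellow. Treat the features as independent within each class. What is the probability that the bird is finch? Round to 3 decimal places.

0.900

sparrow: 0.05 × (1−0.9) × 0.3 × 0.55 × 0.8 × (1−0.25) = 0.000495
finch: 0.65 × (1−0.5) × 0.85 × 0.55 × 0.7 × (1−0.45) = 0.0584959375
warbler: 0.3 × (1−0.35) × 0.1 × 0.75 × 0.75 × (1−0.45) = 0.0060328125
P(finch | x) = 0.0584959375 / 0.06502375 ≈ 0.900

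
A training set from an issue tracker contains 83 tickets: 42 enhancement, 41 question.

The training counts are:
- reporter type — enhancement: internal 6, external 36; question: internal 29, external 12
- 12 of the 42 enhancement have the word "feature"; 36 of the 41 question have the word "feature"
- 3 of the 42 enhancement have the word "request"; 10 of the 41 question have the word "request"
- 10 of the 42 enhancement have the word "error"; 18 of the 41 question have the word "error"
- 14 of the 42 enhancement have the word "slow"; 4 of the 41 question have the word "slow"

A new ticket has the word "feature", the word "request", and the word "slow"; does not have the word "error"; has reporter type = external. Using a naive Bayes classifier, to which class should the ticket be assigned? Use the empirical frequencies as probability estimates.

enhancement: (42/83) × (36/42) × (12/42) × (3/42) × (32/42) × (14/42) ≈ 0.00224806
question: (41/83) × (12/41) × (36/41) × (10/41) × (23/41) × (4/41) ≈ 0.00169456
Highest score → enhancement.

enhancement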